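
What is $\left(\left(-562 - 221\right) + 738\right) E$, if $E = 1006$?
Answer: $-45270$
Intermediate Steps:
$\left(\left(-562 - 221\right) + 738\right) E = \left(\left(-562 - 221\right) + 738\right) 1006 = \left(-783 + 738\right) 1006 = \left(-45\right) 1006 = -45270$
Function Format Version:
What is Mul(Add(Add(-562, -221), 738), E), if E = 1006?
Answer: -45270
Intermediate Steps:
Mul(Add(Add(-562, -221), 738), E) = Mul(Add(Add(-562, -221), 738), 1006) = Mul(Add(-783, 738), 1006) = Mul(-45, 1006) = -45270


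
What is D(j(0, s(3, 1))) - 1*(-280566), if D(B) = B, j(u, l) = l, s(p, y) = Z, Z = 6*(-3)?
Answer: 280548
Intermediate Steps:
Z = -18
s(p, y) = -18
D(j(0, s(3, 1))) - 1*(-280566) = -18 - 1*(-280566) = -18 + 280566 = 280548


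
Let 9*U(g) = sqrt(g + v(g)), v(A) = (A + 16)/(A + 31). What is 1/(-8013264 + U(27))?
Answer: -37646314272/301669854888502199 - 9*sqrt(93322)/301669854888502199 ≈ -1.2479e-7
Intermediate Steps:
v(A) = (16 + A)/(31 + A)
U(g) = sqrt(g + (16 + g)/(31 + g))/9
1/(-8013264 + U(27)) = 1/(-8013264 + sqrt((16 + 27 + 27*(31 + 27))/(31 + 27))/9) = 1/(-8013264 + sqrt((16 + 27 + 27*58)/58)/9) = 1/(-8013264 + sqrt((16 + 27 + 1566)/58)/9) = 1/(-8013264 + sqrt((1/58)*1609)/9) = 1/(-8013264 + sqrt(1609/58)/9) = 1/(-8013264 + (sqrt(93322)/58)/9) = 1/(-8013264 + sqrt(93322)/522)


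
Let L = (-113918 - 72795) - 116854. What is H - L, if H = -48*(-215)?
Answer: 313887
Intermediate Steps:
L = -303567 (L = -186713 - 116854 = -303567)
H = 10320 (H = -2*(-5160) = 10320)
H - L = 10320 - 1*(-303567) = 10320 + 303567 = 313887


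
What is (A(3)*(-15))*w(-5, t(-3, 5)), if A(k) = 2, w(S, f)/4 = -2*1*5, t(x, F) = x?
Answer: 1200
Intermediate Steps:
w(S, f) = -40 (w(S, f) = 4*(-2*1*5) = 4*(-2*5) = 4*(-10) = -40)
(A(3)*(-15))*w(-5, t(-3, 5)) = (2*(-15))*(-40) = -30*(-40) = 1200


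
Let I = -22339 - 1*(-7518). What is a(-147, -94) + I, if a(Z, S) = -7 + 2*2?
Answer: -14824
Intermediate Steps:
a(Z, S) = -3 (a(Z, S) = -7 + 4 = -3)
I = -14821 (I = -22339 + 7518 = -14821)
a(-147, -94) + I = -3 - 14821 = -14824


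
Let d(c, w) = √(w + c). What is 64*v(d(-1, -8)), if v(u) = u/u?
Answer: 64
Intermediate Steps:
d(c, w) = √(c + w)
v(u) = 1
64*v(d(-1, -8)) = 64*1 = 64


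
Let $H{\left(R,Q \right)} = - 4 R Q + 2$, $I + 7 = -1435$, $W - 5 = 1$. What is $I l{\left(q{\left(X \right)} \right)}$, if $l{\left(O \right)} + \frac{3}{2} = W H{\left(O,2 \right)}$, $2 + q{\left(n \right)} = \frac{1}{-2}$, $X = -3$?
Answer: $-188181$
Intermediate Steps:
$W = 6$ ($W = 5 + 1 = 6$)
$I = -1442$ ($I = -7 - 1435 = -1442$)
$H{\left(R,Q \right)} = 2 - 4 Q R$ ($H{\left(R,Q \right)} = - 4 Q R + 2 = 2 - 4 Q R$)
$q{\left(n \right)} = - \frac{5}{2}$ ($q{\left(n \right)} = -2 + \frac{1}{-2} = -2 - \frac{1}{2} = - \frac{5}{2}$)
$l{\left(O \right)} = \frac{21}{2} - 48 O$ ($l{\left(O \right)} = - \frac{3}{2} + 6 \left(2 - 8 O\right) = - \frac{3}{2} - \left(-12 + 48 O\right) = \frac{21}{2} - 48 O$)
$I l{\left(q{\left(X \right)} \right)} = - 1442 \left(\frac{21}{2} - -120\right) = - 1442 \left(\frac{21}{2} + 120\right) = \left(-1442\right) \frac{261}{2} = -188181$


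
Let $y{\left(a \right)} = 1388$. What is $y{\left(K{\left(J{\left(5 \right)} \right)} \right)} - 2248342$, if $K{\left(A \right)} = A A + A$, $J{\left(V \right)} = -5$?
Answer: $-2246954$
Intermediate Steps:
$K{\left(A \right)} = A + A^{2}$ ($K{\left(A \right)} = A^{2} + A = A + A^{2}$)
$y{\left(K{\left(J{\left(5 \right)} \right)} \right)} - 2248342 = 1388 - 2248342 = -2246954$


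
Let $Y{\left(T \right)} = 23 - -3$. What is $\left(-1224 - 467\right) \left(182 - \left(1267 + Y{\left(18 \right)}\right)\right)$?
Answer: $1878701$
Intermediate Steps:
$Y{\left(T \right)} = 26$ ($Y{\left(T \right)} = 23 + 3 = 26$)
$\left(-1224 - 467\right) \left(182 - \left(1267 + Y{\left(18 \right)}\right)\right) = \left(-1224 - 467\right) \left(182 - 1293\right) = - 1691 \left(182 - 1293\right) = \left(-1691\right) \left(-1111\right) = 1878701$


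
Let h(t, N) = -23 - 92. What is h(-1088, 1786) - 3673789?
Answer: -3673904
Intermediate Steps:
h(t, N) = -115
h(-1088, 1786) - 3673789 = -115 - 3673789 = -3673904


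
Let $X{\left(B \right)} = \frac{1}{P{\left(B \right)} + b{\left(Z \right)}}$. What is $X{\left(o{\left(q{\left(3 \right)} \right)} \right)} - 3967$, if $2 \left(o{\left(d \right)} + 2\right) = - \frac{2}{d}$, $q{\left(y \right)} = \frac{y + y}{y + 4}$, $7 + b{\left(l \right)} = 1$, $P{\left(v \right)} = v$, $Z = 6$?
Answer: $- \frac{218191}{55} \approx -3967.1$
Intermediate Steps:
$b{\left(l \right)} = -6$ ($b{\left(l \right)} = -7 + 1 = -6$)
$q{\left(y \right)} = \frac{2 y}{4 + y}$
$o{\left(d \right)} = -2 - \frac{1}{d}$ ($o{\left(d \right)} = -2 + \frac{\left(-2\right) \frac{1}{d}}{2} = -2 - \frac{1}{d}$)
$X{\left(B \right)} = \frac{1}{-6 + B}$ ($X{\left(B \right)} = \frac{1}{B - 6} = \frac{1}{-6 + B}$)
$X{\left(o{\left(q{\left(3 \right)} \right)} \right)} - 3967 = \frac{1}{-6 - \left(2 + \frac{1}{2 \cdot 3 \frac{1}{4 + 3}}\right)} - 3967 = \frac{1}{-6 - \left(2 + \frac{1}{2 \cdot 3 \cdot \frac{1}{7}}\right)} - 3967 = \frac{1}{-6 - \frac{19}{6}} - 3967 = \frac{1}{- \frac{55}{6}} - 3967 = - \frac{6}{55} - 3967 = - \frac{218191}{55}$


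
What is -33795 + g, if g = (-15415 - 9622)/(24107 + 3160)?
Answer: -921513302/27267 ≈ -33796.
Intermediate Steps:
g = -25037/27267 ≈ -0.91822
-33795 + g = -33795 - 25037/27267 = -921513302/27267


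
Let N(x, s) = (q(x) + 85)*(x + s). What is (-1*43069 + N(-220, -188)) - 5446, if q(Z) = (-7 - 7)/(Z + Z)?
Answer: -4576439/55 ≈ -83208.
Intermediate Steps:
q(Z) = -7/Z (q(Z) = -14*1/(2*Z) = -7/Z)
N(x, s) = (85 - 7/x)*(s + x) (N(x, s) = (-7/x + 85)*(x + s) = (85 - 7/x)*(s + x))
(-1*43069 + N(-220, -188)) - 5446 = (-1*43069 + (-7 + 85*(-188) + 85*(-220) - 7*(-188)/(-220))) - 5446 = (-43069 + (-7 - 15980 - 18700 - 7*(-188)*(-1/220))) - 5446 = (-43069 + (-7 - 15980 - 18700 - 329/55)) - 5446 = (-43069 - 1908114/55) - 5446 = -4276909/55 - 5446 = -4576439/55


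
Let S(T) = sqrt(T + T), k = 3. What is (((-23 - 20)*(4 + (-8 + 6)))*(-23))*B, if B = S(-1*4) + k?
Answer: 5934 + 3956*I*sqrt(2) ≈ 5934.0 + 5594.6*I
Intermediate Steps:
S(T) = sqrt(2)*sqrt(T) (S(T) = sqrt(2*T) = sqrt(2)*sqrt(T))
B = 3 + 2*I*sqrt(2) (B = sqrt(2)*sqrt(-1*4) + 3 = sqrt(2)*sqrt(-4) + 3 = sqrt(2)*(2*I) + 3 = 2*I*sqrt(2) + 3 = 3 + 2*I*sqrt(2) ≈ 3.0 + 2.8284*I)
(((-23 - 20)*(4 + (-8 + 6)))*(-23))*B = (((-23 - 20)*(4 + (-8 + 6)))*(-23))*(3 + 2*I*sqrt(2)) = (-43*(4 - 2)*(-23))*(3 + 2*I*sqrt(2)) = (-43*2*(-23))*(3 + 2*I*sqrt(2)) = (-86*(-23))*(3 + 2*I*sqrt(2)) = 1978*(3 + 2*I*sqrt(2)) = 5934 + 3956*I*sqrt(2)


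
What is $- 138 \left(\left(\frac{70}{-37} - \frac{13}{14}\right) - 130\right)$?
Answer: $\frac{4747269}{259} \approx 18329.0$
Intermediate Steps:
$- 138 \left(\left(\frac{70}{-37} - \frac{13}{14}\right) - 130\right) = - 138 \left(\left(70 \left(- \frac{1}{37}\right) - \frac{13}{14}\right) - 130\right) = - 138 \left(\left(- \frac{70}{37} - \frac{13}{14}\right) - 130\right) = - 138 \left(- \frac{1461}{518} - 130\right) = \left(-138\right) \left(- \frac{68801}{518}\right) = \frac{4747269}{259}$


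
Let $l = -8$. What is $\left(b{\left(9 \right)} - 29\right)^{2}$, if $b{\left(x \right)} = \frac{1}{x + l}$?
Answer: $784$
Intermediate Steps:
$b{\left(x \right)} = \frac{1}{-8 + x}$ ($b{\left(x \right)} = \frac{1}{x - 8} = \frac{1}{-8 + x}$)
$\left(b{\left(9 \right)} - 29\right)^{2} = \left(\frac{1}{-8 + 9} - 29\right)^{2} = \left(1^{-1} - 29\right)^{2} = \left(1 - 29\right)^{2} = \left(-28\right)^{2} = 784$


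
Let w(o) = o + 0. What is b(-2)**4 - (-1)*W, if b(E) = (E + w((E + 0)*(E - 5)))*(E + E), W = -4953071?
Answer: 355345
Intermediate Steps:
w(o) = o
b(E) = 2*E*(E + E*(-5 + E)) (b(E) = (E + (E + 0)*(E - 5))*(E + E) = (E + E*(-5 + E))*(2*E) = 2*E*(E + E*(-5 + E)))
b(-2)**4 - (-1)*W = (2*(-2)**2*(-4 - 2))**4 - (-1)*(-4953071) = (2*4*(-6))**4 - 1*4953071 = (-48)**4 - 4953071 = 5308416 - 4953071 = 355345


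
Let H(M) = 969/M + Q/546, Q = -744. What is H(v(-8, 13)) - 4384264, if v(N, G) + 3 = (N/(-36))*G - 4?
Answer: -14762615087/3367 ≈ -4.3845e+6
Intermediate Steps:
v(N, G) = -7 - G*N/36 (v(N, G) = -3 + ((N/(-36))*G - 4) = -3 + ((-N/36)*G - 4) = -3 + (-G*N/36 - 4) = -3 + (-4 - G*N/36) = -7 - G*N/36)
H(M) = -124/91 + 969/M (H(M) = 969/M - 744/546 = 969/M - 744*1/546 = 969/M - 124/91 = -124/91 + 969/M)
H(v(-8, 13)) - 4384264 = (-124/91 + 969/(-7 - 1/36*13*(-8))) - 4384264 = (-124/91 + 969/(-7 + 26/9)) - 4384264 = (-124/91 + 969/(-37/9)) - 4384264 = (-124/91 + 969*(-9/37)) - 4384264 = (-124/91 - 8721/37) - 4384264 = -798199/3367 - 4384264 = -14762615087/3367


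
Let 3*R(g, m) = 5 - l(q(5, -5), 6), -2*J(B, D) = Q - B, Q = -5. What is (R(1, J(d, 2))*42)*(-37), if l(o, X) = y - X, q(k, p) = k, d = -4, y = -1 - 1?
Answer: -6734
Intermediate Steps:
y = -2
l(o, X) = -2 - X
J(B, D) = 5/2 + B/2 (J(B, D) = -(-5 - B)/2 = 5/2 + B/2)
R(g, m) = 13/3 (R(g, m) = (5 - (-2 - 1*6))/3 = (5 - (-2 - 6))/3 = (5 - 1*(-8))/3 = (5 + 8)/3 = (⅓)*13 = 13/3)
(R(1, J(d, 2))*42)*(-37) = ((13/3)*42)*(-37) = 182*(-37) = -6734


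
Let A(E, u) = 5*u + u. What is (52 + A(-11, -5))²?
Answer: 484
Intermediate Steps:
A(E, u) = 6*u
(52 + A(-11, -5))² = (52 + 6*(-5))² = (52 - 30)² = 22² = 484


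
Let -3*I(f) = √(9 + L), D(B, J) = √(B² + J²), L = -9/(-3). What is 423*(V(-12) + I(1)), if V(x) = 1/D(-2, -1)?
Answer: -282*√3 + 423*√5/5 ≈ -299.27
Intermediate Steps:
L = 3 (L = -9*(-⅓) = 3)
I(f) = -2*√3/3 (I(f) = -√(9 + 3)/3 = -2*√3/3)
V(x) = √5/5 (V(x) = 1/(√((-2)² + (-1)²)) = 1/(√(4 + 1)) = 1/(√5) = √5/5)
423*(V(-12) + I(1)) = 423*(√5/5 - 2*√3/3) = 423*(-2*√3/3 + √5/5) = -282*√3 + 423*√5/5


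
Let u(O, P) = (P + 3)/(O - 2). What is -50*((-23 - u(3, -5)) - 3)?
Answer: 1200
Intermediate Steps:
u(O, P) = (3 + P)/(-2 + O)
-50*((-23 - u(3, -5)) - 3) = -50*((-23 - (3 - 5)/(-2 + 3)) - 3) = -50*((-23 - (-2)/1) - 3) = -50*((-23 - (-2)) - 3) = -50*((-23 - 1*(-2)) - 3) = -50*((-23 + 2) - 3) = -50*(-21 - 3) = -50*(-24) = 1200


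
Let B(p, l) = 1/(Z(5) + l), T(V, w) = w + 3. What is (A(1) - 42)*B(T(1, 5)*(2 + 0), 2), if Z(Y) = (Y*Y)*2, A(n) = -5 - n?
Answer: -12/13 ≈ -0.92308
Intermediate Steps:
T(V, w) = 3 + w
Z(Y) = 2*Y² (Z(Y) = Y²*2 = 2*Y²)
B(p, l) = 1/(50 + l) (B(p, l) = 1/(2*5² + l) = 1/(2*25 + l) = 1/(50 + l))
(A(1) - 42)*B(T(1, 5)*(2 + 0), 2) = ((-5 - 1*1) - 42)/(50 + 2) = ((-5 - 1) - 42)/52 = (-6 - 42)*(1/52) = -48*1/52 = -12/13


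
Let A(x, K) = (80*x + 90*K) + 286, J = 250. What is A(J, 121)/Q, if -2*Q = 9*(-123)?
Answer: 6928/123 ≈ 56.325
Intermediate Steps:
A(x, K) = 286 + 80*x + 90*K
Q = 1107/2 (Q = -9*(-123)/2 = -½*(-1107) = 1107/2 ≈ 553.50)
A(J, 121)/Q = (286 + 80*250 + 90*121)/(1107/2) = (286 + 20000 + 10890)*(2/1107) = 31176*(2/1107) = 6928/123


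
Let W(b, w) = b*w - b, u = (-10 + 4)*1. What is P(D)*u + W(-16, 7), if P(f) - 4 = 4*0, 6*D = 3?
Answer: -120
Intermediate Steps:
D = 1/2 (D = (1/6)*3 = 1/2 ≈ 0.50000)
P(f) = 4 (P(f) = 4 + 4*0 = 4 + 0 = 4)
u = -6 (u = -6*1 = -6)
W(b, w) = -b + b*w
P(D)*u + W(-16, 7) = 4*(-6) - 16*(-1 + 7) = -24 - 16*6 = -24 - 96 = -120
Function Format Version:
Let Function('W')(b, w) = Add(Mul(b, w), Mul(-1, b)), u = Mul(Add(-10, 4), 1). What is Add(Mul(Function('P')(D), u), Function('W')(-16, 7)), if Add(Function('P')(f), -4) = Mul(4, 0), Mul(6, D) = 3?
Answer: -120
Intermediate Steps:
D = Rational(1, 2) (D = Mul(Rational(1, 6), 3) = Rational(1, 2) ≈ 0.50000)
Function('P')(f) = 4 (Function('P')(f) = Add(4, Mul(4, 0)) = Add(4, 0) = 4)
u = -6 (u = Mul(-6, 1) = -6)
Function('W')(b, w) = Add(Mul(-1, b), Mul(b, w))
Add(Mul(Function('P')(D), u), Function('W')(-16, 7)) = Add(Mul(4, -6), Mul(-16, Add(-1, 7))) = Add(-24, Mul(-16, 6)) = Add(-24, -96) = -120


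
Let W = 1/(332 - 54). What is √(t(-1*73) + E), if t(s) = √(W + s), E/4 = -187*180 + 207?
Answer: √(-10341526608 + 278*I*√5641454)/278 ≈ 0.011678 + 365.8*I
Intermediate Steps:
W = 1/278 ≈ 0.0035971
E = -133812 (E = 4*(-187*180 + 207) = 4*(-33660 + 207) = 4*(-33453) = -133812)
t(s) = √(1/278 + s)
√(t(-1*73) + E) = √(√(278 + 77284*(-1*73))/278 - 133812) = √(√(278 + 77284*(-73))/278 - 133812) = √(√(278 - 5641732)/278 - 133812) = √(√(-5641454)/278 - 133812) = √((I*√5641454)/278 - 133812) = √(I*√5641454/278 - 133812) = √(-133812 + I*√5641454/278)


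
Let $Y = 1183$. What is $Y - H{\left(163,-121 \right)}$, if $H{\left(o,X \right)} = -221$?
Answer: $1404$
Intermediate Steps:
$Y - H{\left(163,-121 \right)} = 1183 - -221 = 1183 + 221 = 1404$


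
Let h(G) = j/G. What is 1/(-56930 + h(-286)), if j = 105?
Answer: -286/16282085 ≈ -1.7565e-5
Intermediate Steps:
h(G) = 105/G
1/(-56930 + h(-286)) = 1/(-56930 + 105/(-286)) = 1/(-56930 + 105*(-1/286)) = 1/(-56930 - 105/286) = 1/(-16282085/286) = -286/16282085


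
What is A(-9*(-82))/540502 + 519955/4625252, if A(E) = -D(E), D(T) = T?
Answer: 138811640717/1249978978252 ≈ 0.11105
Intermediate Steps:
A(E) = -E
A(-9*(-82))/540502 + 519955/4625252 = -(-9)*(-82)/540502 + 519955/4625252 = -1*738*(1/540502) + 519955*(1/4625252) = -738*1/540502 + 519955/4625252 = -369/270251 + 519955/4625252 = 138811640717/1249978978252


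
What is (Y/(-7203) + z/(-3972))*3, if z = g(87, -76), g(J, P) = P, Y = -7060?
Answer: 2382479/794731 ≈ 2.9978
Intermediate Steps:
z = -76
(Y/(-7203) + z/(-3972))*3 = (-7060/(-7203) - 76/(-3972))*3 = (-7060*(-1/7203) - 76*(-1/3972))*3 = (7060/7203 + 19/993)*3 = (2382479/2384193)*3 = 2382479/794731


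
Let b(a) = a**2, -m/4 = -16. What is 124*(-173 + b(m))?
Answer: 486452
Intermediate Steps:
m = 64 (m = -4*(-16) = 64)
124*(-173 + b(m)) = 124*(-173 + 64**2) = 124*(-173 + 4096) = 124*3923 = 486452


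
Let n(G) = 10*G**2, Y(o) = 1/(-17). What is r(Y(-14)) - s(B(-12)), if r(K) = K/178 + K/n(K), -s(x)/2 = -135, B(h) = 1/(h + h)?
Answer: -2055413/7565 ≈ -271.70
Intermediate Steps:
Y(o) = -1/17
B(h) = 1/(2*h)
s(x) = 270 (s(x) = -2*(-135) = 270)
r(K) = 1/(10*K) + K/178 (r(K) = K/178 + K/((10*K**2)) = K*(1/178) + K*(1/(10*K**2)) = K/178 + 1/(10*K) = 1/(10*K) + K/178)
r(Y(-14)) - s(B(-12)) = (1/(10*(-1/17)) + (1/178)*(-1/17)) - 1*270 = ((1/10)*(-17) - 1/3026) - 270 = (-17/10 - 1/3026) - 270 = -12863/7565 - 270 = -2055413/7565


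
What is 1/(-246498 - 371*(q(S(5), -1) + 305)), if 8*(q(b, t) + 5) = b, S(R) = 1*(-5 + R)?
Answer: -1/357798 ≈ -2.7949e-6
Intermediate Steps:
S(R) = -5 + R
q(b, t) = -5 + b/8
1/(-246498 - 371*(q(S(5), -1) + 305)) = 1/(-246498 - 371*((-5 + (-5 + 5)/8) + 305)) = 1/(-246498 - 371*((-5 + (⅛)*0) + 305)) = 1/(-246498 - 371*((-5 + 0) + 305)) = 1/(-246498 - 371*(-5 + 305)) = 1/(-246498 - 371*300) = 1/(-246498 - 111300) = 1/(-357798) = -1/357798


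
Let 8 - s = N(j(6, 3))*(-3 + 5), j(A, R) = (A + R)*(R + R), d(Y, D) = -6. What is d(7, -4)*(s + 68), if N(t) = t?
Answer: 192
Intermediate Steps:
j(A, R) = 2*R*(A + R) (j(A, R) = (A + R)*(2*R) = 2*R*(A + R))
s = -100 (s = 8 - 2*3*(6 + 3)*(-3 + 5) = 8 - 2*3*9*2 = 8 - 54*2 = 8 - 1*108 = 8 - 108 = -100)
d(7, -4)*(s + 68) = -6*(-100 + 68) = -6*(-32) = 192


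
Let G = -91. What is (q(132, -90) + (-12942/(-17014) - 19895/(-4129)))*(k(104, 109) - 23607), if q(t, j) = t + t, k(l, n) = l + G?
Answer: -4753474101832/747349 ≈ -6.3604e+6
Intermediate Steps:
k(l, n) = -91 + l (k(l, n) = l - 91 = -91 + l)
q(t, j) = 2*t
(q(132, -90) + (-12942/(-17014) - 19895/(-4129)))*(k(104, 109) - 23607) = (2*132 + (-12942/(-17014) - 19895/(-4129)))*((-91 + 104) - 23607) = (264 + (-12942*(-1/17014) - 19895*(-1/4129)))*(13 - 23607) = (264 + (6471/8507 + 19895/4129))*(-23594) = (264 + 195965524/35125403)*(-23594) = (9469071916/35125403)*(-23594) = -4753474101832/747349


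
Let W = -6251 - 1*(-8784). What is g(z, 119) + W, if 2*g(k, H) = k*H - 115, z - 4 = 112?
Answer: 18755/2 ≈ 9377.5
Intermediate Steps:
z = 116 (z = 4 + 112 = 116)
W = 2533 (W = -6251 + 8784 = 2533)
g(k, H) = -115/2 + H*k/2 (g(k, H) = (k*H - 115)/2 = (H*k - 115)/2 = (-115 + H*k)/2 = -115/2 + H*k/2)
g(z, 119) + W = (-115/2 + (½)*119*116) + 2533 = (-115/2 + 6902) + 2533 = 13689/2 + 2533 = 18755/2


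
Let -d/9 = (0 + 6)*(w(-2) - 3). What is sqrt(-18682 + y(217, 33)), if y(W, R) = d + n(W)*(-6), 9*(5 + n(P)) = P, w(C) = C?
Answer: 2*I*sqrt(41685)/3 ≈ 136.11*I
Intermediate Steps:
n(P) = -5 + P/9
d = 270 (d = -9*(0 + 6)*(-2 - 3) = -54*(-5) = -9*(-30) = 270)
y(W, R) = 300 - 2*W/3 (y(W, R) = 270 + (-5 + W/9)*(-6) = 270 + (30 - 2*W/3) = 300 - 2*W/3)
sqrt(-18682 + y(217, 33)) = sqrt(-18682 + (300 - 2/3*217)) = sqrt(-18682 + (300 - 434/3)) = sqrt(-18682 + 466/3) = sqrt(-55580/3) = 2*I*sqrt(41685)/3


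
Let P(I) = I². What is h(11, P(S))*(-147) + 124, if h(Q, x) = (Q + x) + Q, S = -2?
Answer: -3698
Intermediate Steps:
h(Q, x) = x + 2*Q
h(11, P(S))*(-147) + 124 = ((-2)² + 2*11)*(-147) + 124 = (4 + 22)*(-147) + 124 = 26*(-147) + 124 = -3822 + 124 = -3698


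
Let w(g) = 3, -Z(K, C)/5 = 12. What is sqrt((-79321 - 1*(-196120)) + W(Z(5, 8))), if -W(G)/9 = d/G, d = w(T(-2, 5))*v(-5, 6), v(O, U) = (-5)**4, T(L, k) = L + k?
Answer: sqrt(468321)/2 ≈ 342.17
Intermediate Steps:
Z(K, C) = -60 (Z(K, C) = -5*12 = -60)
v(O, U) = 625
d = 1875 (d = 3*625 = 1875)
W(G) = -16875/G
sqrt((-79321 - 1*(-196120)) + W(Z(5, 8))) = sqrt((-79321 - 1*(-196120)) - 16875/(-60)) = sqrt((-79321 + 196120) - 16875*(-1/60)) = sqrt(116799 + 1125/4) = sqrt(468321/4) = sqrt(468321)/2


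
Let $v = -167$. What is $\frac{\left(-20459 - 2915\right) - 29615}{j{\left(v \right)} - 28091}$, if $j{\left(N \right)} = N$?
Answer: $\frac{52989}{28258} \approx 1.8752$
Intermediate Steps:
$\frac{\left(-20459 - 2915\right) - 29615}{j{\left(v \right)} - 28091} = \frac{\left(-20459 - 2915\right) - 29615}{-167 - 28091} = \frac{\left(-20459 - 2915\right) - 29615}{-28258} = \left(-23374 - 29615\right) \left(- \frac{1}{28258}\right) = \left(-52989\right) \left(- \frac{1}{28258}\right) = \frac{52989}{28258}$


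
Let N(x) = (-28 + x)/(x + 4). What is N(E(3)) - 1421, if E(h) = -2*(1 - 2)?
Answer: -4276/3 ≈ -1425.3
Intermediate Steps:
E(h) = 2 (E(h) = -2*(-1) = 2)
N(x) = (-28 + x)/(4 + x)
N(E(3)) - 1421 = (-28 + 2)/(4 + 2) - 1421 = -26/6 - 1421 = (⅙)*(-26) - 1421 = -13/3 - 1421 = -4276/3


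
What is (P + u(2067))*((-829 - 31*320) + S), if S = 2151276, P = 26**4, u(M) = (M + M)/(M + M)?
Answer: 978171606879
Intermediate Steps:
u(M) = 1 (u(M) = (2*M)/((2*M)) = (2*M)*(1/(2*M)) = 1)
P = 456976
(P + u(2067))*((-829 - 31*320) + S) = (456976 + 1)*((-829 - 31*320) + 2151276) = 456977*((-829 - 9920) + 2151276) = 456977*(-10749 + 2151276) = 456977*2140527 = 978171606879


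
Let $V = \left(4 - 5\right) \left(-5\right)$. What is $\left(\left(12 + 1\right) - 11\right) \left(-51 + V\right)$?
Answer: $-92$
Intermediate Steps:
$V = 5$ ($V = \left(-1\right) \left(-5\right) = 5$)
$\left(\left(12 + 1\right) - 11\right) \left(-51 + V\right) = \left(\left(12 + 1\right) - 11\right) \left(-51 + 5\right) = \left(13 - 11\right) \left(-46\right) = 2 \left(-46\right) = -92$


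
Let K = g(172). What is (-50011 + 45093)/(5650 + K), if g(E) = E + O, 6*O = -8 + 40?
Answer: -7377/8741 ≈ -0.84395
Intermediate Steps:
O = 16/3 (O = (-8 + 40)/6 = (⅙)*32 = 16/3 ≈ 5.3333)
g(E) = 16/3 + E (g(E) = E + 16/3 = 16/3 + E)
K = 532/3 (K = 16/3 + 172 = 532/3 ≈ 177.33)
(-50011 + 45093)/(5650 + K) = (-50011 + 45093)/(5650 + 532/3) = -4918/17482/3 = -4918*3/17482 = -7377/8741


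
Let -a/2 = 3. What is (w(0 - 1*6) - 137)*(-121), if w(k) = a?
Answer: 17303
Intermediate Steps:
a = -6 (a = -2*3 = -6)
w(k) = -6
(w(0 - 1*6) - 137)*(-121) = (-6 - 137)*(-121) = -143*(-121) = 17303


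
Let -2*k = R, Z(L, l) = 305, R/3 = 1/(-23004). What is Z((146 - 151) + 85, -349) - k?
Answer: 4677479/15336 ≈ 305.00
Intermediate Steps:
R = -1/7668 (R = 3/(-23004) = 3*(-1/23004) = -1/7668 ≈ -0.00013041)
k = 1/15336 (k = -½*(-1/7668) = 1/15336 ≈ 6.5206e-5)
Z((146 - 151) + 85, -349) - k = 305 - 1*1/15336 = 305 - 1/15336 = 4677479/15336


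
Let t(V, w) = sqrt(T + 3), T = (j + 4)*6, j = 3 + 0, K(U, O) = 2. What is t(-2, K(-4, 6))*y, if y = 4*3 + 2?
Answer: 42*sqrt(5) ≈ 93.915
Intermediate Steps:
j = 3
T = 42 (T = (3 + 4)*6 = 7*6 = 42)
y = 14 (y = 12 + 2 = 14)
t(V, w) = 3*sqrt(5) (t(V, w) = sqrt(42 + 3) = sqrt(45) = 3*sqrt(5))
t(-2, K(-4, 6))*y = (3*sqrt(5))*14 = 42*sqrt(5)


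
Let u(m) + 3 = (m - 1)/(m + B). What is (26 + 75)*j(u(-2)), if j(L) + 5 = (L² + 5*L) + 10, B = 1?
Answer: 505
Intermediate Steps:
u(m) = -3 + (-1 + m)/(1 + m) (u(m) = -3 + (m - 1)/(m + 1) = -3 + (-1 + m)/(1 + m))
j(L) = 5 + L² + 5*L (j(L) = -5 + ((L² + 5*L) + 10) = -5 + (10 + L² + 5*L) = 5 + L² + 5*L)
(26 + 75)*j(u(-2)) = (26 + 75)*(5 + (2*(-2 - 1*(-2))/(1 - 2))² + 5*(2*(-2 - 1*(-2))/(1 - 2))) = 101*(5 + (2*(-2 + 2)/(-1))² + 5*(2*(-2 + 2)/(-1))) = 101*(5 + (2*(-1)*0)² + 5*(2*(-1)*0)) = 101*(5 + 0² + 5*0) = 101*(5 + 0 + 0) = 101*5 = 505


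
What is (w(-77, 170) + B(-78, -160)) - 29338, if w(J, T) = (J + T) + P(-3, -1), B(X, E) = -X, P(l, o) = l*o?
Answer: -29164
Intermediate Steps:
w(J, T) = 3 + J + T (w(J, T) = (J + T) - 3*(-1) = (J + T) + 3 = 3 + J + T)
(w(-77, 170) + B(-78, -160)) - 29338 = ((3 - 77 + 170) - 1*(-78)) - 29338 = (96 + 78) - 29338 = 174 - 29338 = -29164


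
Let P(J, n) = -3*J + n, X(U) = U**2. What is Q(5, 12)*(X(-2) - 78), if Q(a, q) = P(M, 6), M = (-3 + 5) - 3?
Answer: -666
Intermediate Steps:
M = -1 (M = 2 - 3 = -1)
P(J, n) = n - 3*J
Q(a, q) = 9 (Q(a, q) = 6 - 3*(-1) = 6 + 3 = 9)
Q(5, 12)*(X(-2) - 78) = 9*((-2)**2 - 78) = 9*(4 - 78) = 9*(-74) = -666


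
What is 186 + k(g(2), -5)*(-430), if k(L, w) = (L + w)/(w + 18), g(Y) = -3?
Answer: 5858/13 ≈ 450.62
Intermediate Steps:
k(L, w) = (L + w)/(18 + w)
186 + k(g(2), -5)*(-430) = 186 + ((-3 - 5)/(18 - 5))*(-430) = 186 + (-8/13)*(-430) = 186 + ((1/13)*(-8))*(-430) = 186 - 8/13*(-430) = 186 + 3440/13 = 5858/13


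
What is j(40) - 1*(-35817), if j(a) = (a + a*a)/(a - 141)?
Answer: 3615877/101 ≈ 35801.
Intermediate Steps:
j(a) = (a + a²)/(-141 + a)
j(40) - 1*(-35817) = 40*(1 + 40)/(-141 + 40) - 1*(-35817) = 40*41/(-101) + 35817 = 40*(-1/101)*41 + 35817 = -1640/101 + 35817 = 3615877/101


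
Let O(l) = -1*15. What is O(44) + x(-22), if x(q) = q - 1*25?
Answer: -62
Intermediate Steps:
O(l) = -15
x(q) = -25 + q (x(q) = q - 25 = -25 + q)
O(44) + x(-22) = -15 + (-25 - 22) = -15 - 47 = -62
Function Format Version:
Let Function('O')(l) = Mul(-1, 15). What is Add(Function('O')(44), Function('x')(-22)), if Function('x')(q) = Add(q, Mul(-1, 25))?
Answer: -62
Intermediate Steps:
Function('O')(l) = -15
Function('x')(q) = Add(-25, q) (Function('x')(q) = Add(q, -25) = Add(-25, q))
Add(Function('O')(44), Function('x')(-22)) = Add(-15, Add(-25, -22)) = Add(-15, -47) = -62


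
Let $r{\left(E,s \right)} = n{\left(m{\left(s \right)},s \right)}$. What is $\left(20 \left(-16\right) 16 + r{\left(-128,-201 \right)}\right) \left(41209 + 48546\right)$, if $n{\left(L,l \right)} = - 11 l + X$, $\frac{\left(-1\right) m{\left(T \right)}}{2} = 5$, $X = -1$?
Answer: $-261187050$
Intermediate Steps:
$m{\left(T \right)} = -10$ ($m{\left(T \right)} = \left(-2\right) 5 = -10$)
$n{\left(L,l \right)} = -1 - 11 l$ ($n{\left(L,l \right)} = - 11 l - 1 = -1 - 11 l$)
$r{\left(E,s \right)} = -1 - 11 s$
$\left(20 \left(-16\right) 16 + r{\left(-128,-201 \right)}\right) \left(41209 + 48546\right) = \left(20 \left(-16\right) 16 - -2210\right) \left(41209 + 48546\right) = \left(\left(-320\right) 16 + \left(-1 + 2211\right)\right) 89755 = \left(-5120 + 2210\right) 89755 = \left(-2910\right) 89755 = -261187050$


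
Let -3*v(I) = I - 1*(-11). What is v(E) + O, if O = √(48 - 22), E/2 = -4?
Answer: -1 + √26 ≈ 4.0990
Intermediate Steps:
E = -8 (E = 2*(-4) = -8)
v(I) = -11/3 - I/3 (v(I) = -(I - 1*(-11))/3 = -(I + 11)/3 = -(11 + I)/3 = -11/3 - I/3)
O = √26 ≈ 5.0990
v(E) + O = (-11/3 - ⅓*(-8)) + √26 = (-11/3 + 8/3) + √26 = -1 + √26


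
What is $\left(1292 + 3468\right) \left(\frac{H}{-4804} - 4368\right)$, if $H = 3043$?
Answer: $- \frac{24974428850}{1201} \approx -2.0795 \cdot 10^{7}$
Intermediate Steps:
$\left(1292 + 3468\right) \left(\frac{H}{-4804} - 4368\right) = \left(1292 + 3468\right) \left(\frac{3043}{-4804} - 4368\right) = 4760 \left(3043 \left(- \frac{1}{4804}\right) - 4368\right) = 4760 \left(- \frac{3043}{4804} - 4368\right) = 4760 \left(- \frac{20986915}{4804}\right) = - \frac{24974428850}{1201}$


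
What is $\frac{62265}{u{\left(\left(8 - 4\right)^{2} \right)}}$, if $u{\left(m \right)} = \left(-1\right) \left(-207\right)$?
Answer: $\frac{20755}{69} \approx 300.8$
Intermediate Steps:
$u{\left(m \right)} = 207$
$\frac{62265}{u{\left(\left(8 - 4\right)^{2} \right)}} = \frac{62265}{207} = 62265 \cdot \frac{1}{207} = \frac{20755}{69}$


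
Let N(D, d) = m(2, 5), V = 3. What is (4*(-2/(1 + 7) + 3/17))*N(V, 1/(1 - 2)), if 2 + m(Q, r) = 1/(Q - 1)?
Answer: 5/17 ≈ 0.29412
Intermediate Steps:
m(Q, r) = -2 + 1/(-1 + Q) (m(Q, r) = -2 + 1/(Q - 1) = -2 + 1/(-1 + Q))
N(D, d) = -1 (N(D, d) = (3 - 2*2)/(-1 + 2) = (3 - 4)/1 = 1*(-1) = -1)
(4*(-2/(1 + 7) + 3/17))*N(V, 1/(1 - 2)) = (4*(-2/(1 + 7) + 3/17))*(-1) = (4*(-2/8 + 3*(1/17)))*(-1) = (4*(-2*⅛ + 3/17))*(-1) = (4*(-¼ + 3/17))*(-1) = (4*(-5/68))*(-1) = -5/17*(-1) = 5/17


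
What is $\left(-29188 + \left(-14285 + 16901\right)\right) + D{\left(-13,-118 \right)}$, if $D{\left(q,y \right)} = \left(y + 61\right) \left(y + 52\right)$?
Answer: $-22810$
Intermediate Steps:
$D{\left(q,y \right)} = \left(52 + y\right) \left(61 + y\right)$ ($D{\left(q,y \right)} = \left(61 + y\right) \left(52 + y\right) = \left(52 + y\right) \left(61 + y\right)$)
$\left(-29188 + \left(-14285 + 16901\right)\right) + D{\left(-13,-118 \right)} = \left(-29188 + \left(-14285 + 16901\right)\right) + \left(3172 + \left(-118\right)^{2} + 113 \left(-118\right)\right) = \left(-29188 + 2616\right) + \left(3172 + 13924 - 13334\right) = -26572 + 3762 = -22810$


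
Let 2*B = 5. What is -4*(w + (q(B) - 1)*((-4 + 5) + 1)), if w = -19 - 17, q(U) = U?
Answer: 132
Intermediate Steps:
B = 5/2 (B = (1/2)*5 = 5/2 ≈ 2.5000)
w = -36
-4*(w + (q(B) - 1)*((-4 + 5) + 1)) = -4*(-36 + (5/2 - 1)*((-4 + 5) + 1)) = -4*(-36 + 3*(1 + 1)/2) = -4*(-36 + (3/2)*2) = -4*(-36 + 3) = -4*(-33) = 132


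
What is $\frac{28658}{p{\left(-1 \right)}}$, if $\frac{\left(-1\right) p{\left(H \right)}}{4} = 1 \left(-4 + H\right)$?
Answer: $\frac{14329}{10} \approx 1432.9$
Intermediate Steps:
$p{\left(H \right)} = 16 - 4 H$ ($p{\left(H \right)} = - 4 \cdot 1 \left(-4 + H\right) = - 4 \left(-4 + H\right) = 16 - 4 H$)
$\frac{28658}{p{\left(-1 \right)}} = \frac{28658}{16 - -4} = \frac{28658}{16 + 4} = \frac{28658}{20} = 28658 \cdot \frac{1}{20} = \frac{14329}{10}$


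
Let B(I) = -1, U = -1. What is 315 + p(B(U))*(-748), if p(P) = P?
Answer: 1063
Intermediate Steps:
315 + p(B(U))*(-748) = 315 - 1*(-748) = 315 + 748 = 1063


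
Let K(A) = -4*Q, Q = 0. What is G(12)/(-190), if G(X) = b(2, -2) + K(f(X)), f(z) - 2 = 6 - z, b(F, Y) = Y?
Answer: 1/95 ≈ 0.010526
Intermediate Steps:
f(z) = 8 - z (f(z) = 2 + (6 - z) = 8 - z)
K(A) = 0 (K(A) = -4*0 = 0)
G(X) = -2 (G(X) = -2 + 0 = -2)
G(12)/(-190) = -2/(-190) = -2*(-1/190) = 1/95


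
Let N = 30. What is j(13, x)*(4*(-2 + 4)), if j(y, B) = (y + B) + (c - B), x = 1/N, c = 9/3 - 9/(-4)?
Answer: 146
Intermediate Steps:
c = 21/4 (c = 9*(⅓) - 9*(-¼) = 3 + 9/4 = 21/4 ≈ 5.2500)
x = 1/30 ≈ 0.033333
j(y, B) = 21/4 + y (j(y, B) = (y + B) + (21/4 - B) = (B + y) + (21/4 - B) = 21/4 + y)
j(13, x)*(4*(-2 + 4)) = (21/4 + 13)*(4*(-2 + 4)) = 73*(4*2)/4 = (73/4)*8 = 146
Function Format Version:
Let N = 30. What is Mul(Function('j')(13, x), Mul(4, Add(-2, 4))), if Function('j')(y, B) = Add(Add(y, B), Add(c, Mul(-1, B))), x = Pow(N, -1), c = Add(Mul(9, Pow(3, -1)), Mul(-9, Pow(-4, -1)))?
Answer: 146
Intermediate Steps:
c = Rational(21, 4) (c = Add(Mul(9, Rational(1, 3)), Mul(-9, Rational(-1, 4))) = Add(3, Rational(9, 4)) = Rational(21, 4) ≈ 5.2500)
x = Rational(1, 30) (x = Pow(30, -1) = Rational(1, 30) ≈ 0.033333)
Function('j')(y, B) = Add(Rational(21, 4), y) (Function('j')(y, B) = Add(Add(y, B), Add(Rational(21, 4), Mul(-1, B))) = Add(Add(B, y), Add(Rational(21, 4), Mul(-1, B))) = Add(Rational(21, 4), y))
Mul(Function('j')(13, x), Mul(4, Add(-2, 4))) = Mul(Add(Rational(21, 4), 13), Mul(4, Add(-2, 4))) = Mul(Rational(73, 4), Mul(4, 2)) = Mul(Rational(73, 4), 8) = 146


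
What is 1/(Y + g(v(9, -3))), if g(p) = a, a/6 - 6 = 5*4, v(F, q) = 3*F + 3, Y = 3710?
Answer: 1/3866 ≈ 0.00025867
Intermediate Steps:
v(F, q) = 3 + 3*F
a = 156 (a = 36 + 6*(5*4) = 36 + 6*20 = 36 + 120 = 156)
g(p) = 156
1/(Y + g(v(9, -3))) = 1/(3710 + 156) = 1/3866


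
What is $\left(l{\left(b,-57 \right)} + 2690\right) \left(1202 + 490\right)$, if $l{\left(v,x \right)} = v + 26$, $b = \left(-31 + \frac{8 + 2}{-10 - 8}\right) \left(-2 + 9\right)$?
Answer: $4221728$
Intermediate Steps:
$b = - \frac{1988}{9}$ ($b = \left(-31 + \frac{10}{-18}\right) 7 = \left(-31 + 10 \left(- \frac{1}{18}\right)\right) 7 = \left(-31 - \frac{5}{9}\right) 7 = \left(- \frac{284}{9}\right) 7 = - \frac{1988}{9} \approx -220.89$)
$l{\left(v,x \right)} = 26 + v$
$\left(l{\left(b,-57 \right)} + 2690\right) \left(1202 + 490\right) = \left(\left(26 - \frac{1988}{9}\right) + 2690\right) \left(1202 + 490\right) = \left(- \frac{1754}{9} + 2690\right) 1692 = \frac{22456}{9} \cdot 1692 = 4221728$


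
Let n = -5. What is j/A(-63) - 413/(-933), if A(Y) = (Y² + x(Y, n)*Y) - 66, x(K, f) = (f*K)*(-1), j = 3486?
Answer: 2176727/3692814 ≈ 0.58945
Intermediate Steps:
x(K, f) = -K*f (x(K, f) = (K*f)*(-1) = -K*f)
A(Y) = -66 + 6*Y² (A(Y) = (Y² + (-1*Y*(-5))*Y) - 66 = (Y² + (5*Y)*Y) - 66 = (Y² + 5*Y²) - 66 = 6*Y² - 66 = -66 + 6*Y²)
j/A(-63) - 413/(-933) = 3486/(-66 + 6*(-63)²) - 413/(-933) = 3486/(-66 + 6*3969) - 413*(-1/933) = 3486/(-66 + 23814) + 413/933 = 3486/23748 + 413/933 = 3486*(1/23748) + 413/933 = 581/3958 + 413/933 = 2176727/3692814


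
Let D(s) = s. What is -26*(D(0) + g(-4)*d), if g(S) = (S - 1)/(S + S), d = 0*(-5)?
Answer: 0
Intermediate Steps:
d = 0
g(S) = (-1 + S)/(2*S) (g(S) = (-1 + S)/((2*S)) = (-1 + S)*(1/(2*S)) = (-1 + S)/(2*S))
-26*(D(0) + g(-4)*d) = -26*(0 + ((½)*(-1 - 4)/(-4))*0) = -26*(0 + ((½)*(-¼)*(-5))*0) = -26*(0 + (5/8)*0) = -26*(0 + 0) = -26*0 = 0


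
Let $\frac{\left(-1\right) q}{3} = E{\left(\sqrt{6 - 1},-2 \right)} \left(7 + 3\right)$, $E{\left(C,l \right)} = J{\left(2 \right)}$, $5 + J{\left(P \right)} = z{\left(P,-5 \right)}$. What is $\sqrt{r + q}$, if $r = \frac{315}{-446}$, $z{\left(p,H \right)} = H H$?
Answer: $\frac{i \sqrt{119490090}}{446} \approx 24.509 i$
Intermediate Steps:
$z{\left(p,H \right)} = H^{2}$
$r = - \frac{315}{446}$ ($r = 315 \left(- \frac{1}{446}\right) = - \frac{315}{446} \approx -0.70628$)
$J{\left(P \right)} = 20$ ($J{\left(P \right)} = -5 + \left(-5\right)^{2} = -5 + 25 = 20$)
$E{\left(C,l \right)} = 20$
$q = -600$ ($q = - 3 \cdot 20 \left(7 + 3\right) = - 3 \cdot 20 \cdot 10 = \left(-3\right) 200 = -600$)
$\sqrt{r + q} = \sqrt{- \frac{315}{446} - 600} = \sqrt{- \frac{267915}{446}} = \frac{i \sqrt{119490090}}{446}$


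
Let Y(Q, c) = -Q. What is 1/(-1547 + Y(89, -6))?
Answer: -1/1636 ≈ -0.00061125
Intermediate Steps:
1/(-1547 + Y(89, -6)) = 1/(-1547 - 1*89) = 1/(-1547 - 89) = 1/(-1636) = -1/1636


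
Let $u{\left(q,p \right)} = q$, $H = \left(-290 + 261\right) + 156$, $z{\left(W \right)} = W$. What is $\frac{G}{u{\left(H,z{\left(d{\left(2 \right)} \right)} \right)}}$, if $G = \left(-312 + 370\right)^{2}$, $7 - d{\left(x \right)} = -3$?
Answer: $\frac{3364}{127} \approx 26.488$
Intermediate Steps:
$d{\left(x \right)} = 10$ ($d{\left(x \right)} = 7 - -3 = 7 + 3 = 10$)
$G = 3364$ ($G = 58^{2} = 3364$)
$H = 127$ ($H = -29 + 156 = 127$)
$\frac{G}{u{\left(H,z{\left(d{\left(2 \right)} \right)} \right)}} = \frac{3364}{127}$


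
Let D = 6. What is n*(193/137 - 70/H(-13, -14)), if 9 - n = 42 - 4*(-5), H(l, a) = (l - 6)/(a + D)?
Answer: 3871809/2603 ≈ 1487.4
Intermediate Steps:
H(l, a) = (-6 + l)/(6 + a) (H(l, a) = (l - 6)/(a + 6) = (-6 + l)/(6 + a))
n = -53 (n = 9 - (42 - 4*(-5)) = 9 - (42 + 20) = 9 - 1*62 = 9 - 62 = -53)
n*(193/137 - 70/H(-13, -14)) = -53*(193/137 - 70*(6 - 14)/(-6 - 13)) = -53*(193*(1/137) - 70/(-19/(-8))) = -53*(193/137 - 70/((-⅛*(-19)))) = -53*(193/137 - 70/19/8) = -53*(193/137 - 70*8/19) = -53*(193/137 - 560/19) = -53*(-73053/2603) = 3871809/2603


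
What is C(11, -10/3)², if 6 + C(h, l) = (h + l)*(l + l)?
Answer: 264196/81 ≈ 3261.7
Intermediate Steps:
C(h, l) = -6 + 2*l*(h + l) (C(h, l) = -6 + (h + l)*(l + l) = -6 + (h + l)*(2*l) = -6 + 2*l*(h + l))
C(11, -10/3)² = (-6 + 2*(-10/3)² + 2*11*(-10/3))² = (-6 + 2*(100/9) - 220/3)² = (-6 + 200/9 - 220/3)² = (-514/9)² = 264196/81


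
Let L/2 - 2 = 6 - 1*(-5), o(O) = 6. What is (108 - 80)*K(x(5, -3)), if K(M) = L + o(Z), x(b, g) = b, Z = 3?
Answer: 896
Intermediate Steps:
L = 26 (L = 4 + 2*(6 - 1*(-5)) = 4 + 2*(6 + 5) = 4 + 2*11 = 4 + 22 = 26)
K(M) = 32 (K(M) = 26 + 6 = 32)
(108 - 80)*K(x(5, -3)) = (108 - 80)*32 = 28*32 = 896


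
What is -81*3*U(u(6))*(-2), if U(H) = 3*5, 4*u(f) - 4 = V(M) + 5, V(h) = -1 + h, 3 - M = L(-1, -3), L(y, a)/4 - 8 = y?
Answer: 7290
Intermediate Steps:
L(y, a) = 32 + 4*y
M = -25 (M = 3 - (32 + 4*(-1)) = 3 - (32 - 4) = 3 - 1*28 = 3 - 28 = -25)
u(f) = -17/4 (u(f) = 1 + ((-1 - 25) + 5)/4 = 1 + (-26 + 5)/4 = 1 + (1/4)*(-21) = 1 - 21/4 = -17/4)
U(H) = 15
-81*3*U(u(6))*(-2) = -81*3*15*(-2) = -3645*(-2) = -81*(-90) = 7290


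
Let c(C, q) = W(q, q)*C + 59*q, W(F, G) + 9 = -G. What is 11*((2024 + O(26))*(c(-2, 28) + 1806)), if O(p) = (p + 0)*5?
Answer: 83687208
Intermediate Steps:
W(F, G) = -9 - G
c(C, q) = 59*q + C*(-9 - q) (c(C, q) = (-9 - q)*C + 59*q = C*(-9 - q) + 59*q = 59*q + C*(-9 - q))
O(p) = 5*p (O(p) = p*5 = 5*p)
11*((2024 + O(26))*(c(-2, 28) + 1806)) = 11*((2024 + 5*26)*((59*28 - 1*(-2)*(9 + 28)) + 1806)) = 11*((2024 + 130)*((1652 - 1*(-2)*37) + 1806)) = 11*(2154*((1652 + 74) + 1806)) = 11*(2154*(1726 + 1806)) = 11*(2154*3532) = 11*7607928 = 83687208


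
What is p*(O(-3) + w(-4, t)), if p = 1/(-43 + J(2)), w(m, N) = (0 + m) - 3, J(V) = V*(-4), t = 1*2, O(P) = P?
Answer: 10/51 ≈ 0.19608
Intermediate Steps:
t = 2
J(V) = -4*V
w(m, N) = -3 + m (w(m, N) = m - 3 = -3 + m)
p = -1/51 (p = 1/(-43 - 4*2) = 1/(-43 - 8) = 1/(-51) = -1/51 ≈ -0.019608)
p*(O(-3) + w(-4, t)) = -(-3 + (-3 - 4))/51 = -(-3 - 7)/51 = -1/51*(-10) = 10/51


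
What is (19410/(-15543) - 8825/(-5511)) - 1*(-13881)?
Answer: 12010521022/865227 ≈ 13881.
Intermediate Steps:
(19410/(-15543) - 8825/(-5511)) - 1*(-13881) = (19410*(-1/15543) - 8825*(-1/5511)) + 13881 = (-6470/5181 + 8825/5511) + 13881 = 305035/865227 + 13881 = 12010521022/865227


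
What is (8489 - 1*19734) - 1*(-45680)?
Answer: 34435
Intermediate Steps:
(8489 - 1*19734) - 1*(-45680) = (8489 - 19734) + 45680 = -11245 + 45680 = 34435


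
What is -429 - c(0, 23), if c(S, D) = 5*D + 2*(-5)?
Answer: -534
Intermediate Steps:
c(S, D) = -10 + 5*D (c(S, D) = 5*D - 10 = -10 + 5*D)
-429 - c(0, 23) = -429 - (-10 + 5*23) = -429 - (-10 + 115) = -429 - 1*105 = -429 - 105 = -534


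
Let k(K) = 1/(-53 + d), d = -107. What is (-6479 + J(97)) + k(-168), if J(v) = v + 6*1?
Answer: -1020161/160 ≈ -6376.0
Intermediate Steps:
J(v) = 6 + v (J(v) = v + 6 = 6 + v)
k(K) = -1/160 (k(K) = 1/(-53 - 107) = 1/(-160) = -1/160)
(-6479 + J(97)) + k(-168) = (-6479 + (6 + 97)) - 1/160 = (-6479 + 103) - 1/160 = -6376 - 1/160 = -1020161/160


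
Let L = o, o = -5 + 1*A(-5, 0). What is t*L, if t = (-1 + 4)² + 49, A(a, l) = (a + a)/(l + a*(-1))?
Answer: -406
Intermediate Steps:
A(a, l) = 2*a/(l - a) (A(a, l) = (2*a)/(l - a) = 2*a/(l - a))
o = -7 (o = -5 + 1*(-2*(-5)/(-5 - 1*0)) = -5 + 1*(-2*(-5)/(-5 + 0)) = -5 + 1*(-2*(-5)/(-5)) = -5 + 1*(-2*(-5)*(-⅕)) = -5 + 1*(-2) = -5 - 2 = -7)
L = -7
t = 58 (t = 3² + 49 = 9 + 49 = 58)
t*L = 58*(-7) = -406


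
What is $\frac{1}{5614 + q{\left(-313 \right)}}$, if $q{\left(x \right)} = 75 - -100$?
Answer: $\frac{1}{5789} \approx 0.00017274$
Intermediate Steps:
$q{\left(x \right)} = 175$ ($q{\left(x \right)} = 75 + 100 = 175$)
$\frac{1}{5614 + q{\left(-313 \right)}} = \frac{1}{5614 + 175} = \frac{1}{5789}$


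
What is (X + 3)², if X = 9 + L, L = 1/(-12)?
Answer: 20449/144 ≈ 142.01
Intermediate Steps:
L = -1/12 (L = 1*(-1/12) = -1/12 ≈ -0.083333)
X = 107/12 (X = 9 - 1/12 = 107/12 ≈ 8.9167)
(X + 3)² = (107/12 + 3)² = (143/12)² = 20449/144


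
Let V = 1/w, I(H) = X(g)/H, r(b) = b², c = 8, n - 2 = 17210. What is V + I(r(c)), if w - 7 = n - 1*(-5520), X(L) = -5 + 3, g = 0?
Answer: -22707/727648 ≈ -0.031206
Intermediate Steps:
X(L) = -2
n = 17212 (n = 2 + 17210 = 17212)
w = 22739 (w = 7 + (17212 - 1*(-5520)) = 7 + (17212 + 5520) = 7 + 22732 = 22739)
I(H) = -2/H
V = 1/22739 ≈ 4.3977e-5
V + I(r(c)) = 1/22739 - 2/(8²) = 1/22739 - 2/64 = 1/22739 - 2*1/64 = 1/22739 - 1/32 = -22707/727648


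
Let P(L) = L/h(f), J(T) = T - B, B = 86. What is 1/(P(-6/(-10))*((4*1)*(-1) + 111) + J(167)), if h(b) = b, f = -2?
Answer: 10/489 ≈ 0.020450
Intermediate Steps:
J(T) = -86 + T (J(T) = T - 1*86 = T - 86 = -86 + T)
P(L) = -L/2 (P(L) = L/(-2) = L*(-1/2) = -L/2)
1/(P(-6/(-10))*((4*1)*(-1) + 111) + J(167)) = 1/((-(-3)/(-10))*((4*1)*(-1) + 111) + (-86 + 167)) = 1/((-(-3)*(-1)/10)*(4*(-1) + 111) + 81) = 1/((-1/2*3/5)*(-4 + 111) + 81) = 1/(-3/10*107 + 81) = 1/(-321/10 + 81) = 1/(489/10) = 10/489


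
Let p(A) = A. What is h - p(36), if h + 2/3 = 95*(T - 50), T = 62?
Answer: 3310/3 ≈ 1103.3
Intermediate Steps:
h = 3418/3 (h = -2/3 + 95*(62 - 50) = -2/3 + 95*12 = -2/3 + 1140 = 3418/3 ≈ 1139.3)
h - p(36) = 3418/3 - 1*36 = 3418/3 - 36 = 3310/3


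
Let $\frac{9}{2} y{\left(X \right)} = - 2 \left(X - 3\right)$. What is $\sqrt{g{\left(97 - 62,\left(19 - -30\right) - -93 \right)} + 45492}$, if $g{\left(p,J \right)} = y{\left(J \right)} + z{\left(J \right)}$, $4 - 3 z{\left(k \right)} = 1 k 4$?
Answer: $\frac{2 \sqrt{101795}}{3} \approx 212.7$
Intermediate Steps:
$z{\left(k \right)} = \frac{4}{3} - \frac{4 k}{3}$ ($z{\left(k \right)} = \frac{4}{3} - \frac{1 k 4}{3} = \frac{4}{3} - \frac{k 4}{3} = \frac{4}{3} - \frac{4 k}{3}$)
$y{\left(X \right)} = \frac{4}{3} - \frac{4 X}{9}$ ($y{\left(X \right)} = \frac{2 \left(- 2 \left(X - 3\right)\right)}{9} = \frac{2 \left(- 2 \left(-3 + X\right)\right)}{9} = \frac{2 \left(6 - 2 X\right)}{9} = \frac{4}{3} - \frac{4 X}{9}$)
$g{\left(p,J \right)} = \frac{8}{3} - \frac{16 J}{9}$ ($g{\left(p,J \right)} = \left(\frac{4}{3} - \frac{4 J}{9}\right) - \left(- \frac{4}{3} + \frac{4 J}{3}\right) = \frac{8}{3} - \frac{16 J}{9}$)
$\sqrt{g{\left(97 - 62,\left(19 - -30\right) - -93 \right)} + 45492} = \sqrt{\left(\frac{8}{3} - \frac{16 \left(\left(19 - -30\right) - -93\right)}{9}\right) + 45492} = \sqrt{\left(\frac{8}{3} - \frac{16 \left(\left(19 + 30\right) + 93\right)}{9}\right) + 45492} = \sqrt{\left(\frac{8}{3} - \frac{16 \left(49 + 93\right)}{9}\right) + 45492} = \sqrt{\left(\frac{8}{3} - \frac{2272}{9}\right) + 45492} = \sqrt{- \frac{2248}{9} + 45492} = \sqrt{\frac{407180}{9}} = \frac{2 \sqrt{101795}}{3}$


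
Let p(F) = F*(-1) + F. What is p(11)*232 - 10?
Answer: -10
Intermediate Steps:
p(F) = 0 (p(F) = -F + F = 0)
p(11)*232 - 10 = 0*232 - 10 = 0 - 10 = -10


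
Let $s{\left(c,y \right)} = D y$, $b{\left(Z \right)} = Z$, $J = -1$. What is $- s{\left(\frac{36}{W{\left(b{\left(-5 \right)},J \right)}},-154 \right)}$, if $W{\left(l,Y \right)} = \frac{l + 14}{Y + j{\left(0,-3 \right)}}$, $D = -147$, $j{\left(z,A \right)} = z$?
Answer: $-22638$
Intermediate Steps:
$W{\left(l,Y \right)} = \frac{14 + l}{Y}$ ($W{\left(l,Y \right)} = \frac{l + 14}{Y + 0} = \frac{14 + l}{Y}$)
$s{\left(c,y \right)} = - 147 y$
$- s{\left(\frac{36}{W{\left(b{\left(-5 \right)},J \right)}},-154 \right)} = - \left(-147\right) \left(-154\right) = \left(-1\right) 22638 = -22638$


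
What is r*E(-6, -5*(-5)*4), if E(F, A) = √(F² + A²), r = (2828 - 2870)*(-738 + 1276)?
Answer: -45192*√2509 ≈ -2.2637e+6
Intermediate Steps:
r = -22596 (r = -42*538 = -22596)
E(F, A) = √(A² + F²)
r*E(-6, -5*(-5)*4) = -22596*√((-5*(-5)*4)² + (-6)²) = -22596*√((25*4)² + 36) = -22596*√(100² + 36) = -22596*√(10000 + 36) = -45192*√2509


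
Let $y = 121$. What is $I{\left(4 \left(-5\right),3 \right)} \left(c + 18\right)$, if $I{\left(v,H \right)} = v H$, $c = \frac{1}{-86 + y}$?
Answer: $- \frac{7572}{7} \approx -1081.7$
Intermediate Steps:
$c = \frac{1}{35}$ ($c = \frac{1}{-86 + 121} = \frac{1}{35} \approx 0.028571$)
$I{\left(v,H \right)} = H v$
$I{\left(4 \left(-5\right),3 \right)} \left(c + 18\right) = 3 \cdot 4 \left(-5\right) \left(\frac{1}{35} + 18\right) = 3 \left(-20\right) \frac{631}{35} = \left(-60\right) \frac{631}{35} = - \frac{7572}{7}$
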